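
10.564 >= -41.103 True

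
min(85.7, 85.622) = 85.622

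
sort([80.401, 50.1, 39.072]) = [39.072, 50.1, 80.401]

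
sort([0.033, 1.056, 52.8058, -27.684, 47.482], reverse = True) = [52.8058, 47.482, 1.056, 0.033, -27.684]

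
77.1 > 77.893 False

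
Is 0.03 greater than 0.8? No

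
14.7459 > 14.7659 False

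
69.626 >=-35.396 True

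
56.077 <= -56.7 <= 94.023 False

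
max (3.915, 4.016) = 4.016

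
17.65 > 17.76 False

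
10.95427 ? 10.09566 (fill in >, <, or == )>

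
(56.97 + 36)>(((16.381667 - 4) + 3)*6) True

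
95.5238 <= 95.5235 False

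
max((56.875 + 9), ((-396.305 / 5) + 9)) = 65.875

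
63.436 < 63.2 False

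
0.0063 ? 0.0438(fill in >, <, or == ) <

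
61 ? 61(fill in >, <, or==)==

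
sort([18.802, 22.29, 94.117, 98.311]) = [18.802, 22.29, 94.117, 98.311]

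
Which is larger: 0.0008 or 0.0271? 0.0271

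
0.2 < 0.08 False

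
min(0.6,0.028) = 0.028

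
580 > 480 True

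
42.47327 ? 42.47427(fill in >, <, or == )<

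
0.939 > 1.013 False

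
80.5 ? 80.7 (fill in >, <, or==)<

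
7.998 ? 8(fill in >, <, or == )<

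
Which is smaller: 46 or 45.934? 45.934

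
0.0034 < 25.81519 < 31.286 True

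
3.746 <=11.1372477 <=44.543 True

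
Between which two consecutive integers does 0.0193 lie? 0 and 1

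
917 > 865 True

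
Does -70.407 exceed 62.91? No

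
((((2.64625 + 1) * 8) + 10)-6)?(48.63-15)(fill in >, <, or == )<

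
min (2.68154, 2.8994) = 2.68154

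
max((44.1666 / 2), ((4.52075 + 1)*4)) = 22.0833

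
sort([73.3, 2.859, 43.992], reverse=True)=[73.3, 43.992, 2.859]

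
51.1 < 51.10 False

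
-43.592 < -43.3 True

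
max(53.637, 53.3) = 53.637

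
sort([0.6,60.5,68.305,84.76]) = [0.6,60.5,68.305,84.76]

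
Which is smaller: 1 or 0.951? 0.951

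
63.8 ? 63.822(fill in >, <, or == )<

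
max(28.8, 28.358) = 28.8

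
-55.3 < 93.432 True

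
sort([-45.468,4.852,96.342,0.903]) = [-45.468,0.903,4.852,96.342]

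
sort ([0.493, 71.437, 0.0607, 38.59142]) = [0.0607, 0.493, 38.59142, 71.437]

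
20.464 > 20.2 True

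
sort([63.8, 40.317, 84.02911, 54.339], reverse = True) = [84.02911, 63.8, 54.339, 40.317]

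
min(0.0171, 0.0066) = 0.0066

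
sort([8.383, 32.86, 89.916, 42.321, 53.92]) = [8.383, 32.86, 42.321, 53.92, 89.916]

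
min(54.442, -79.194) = -79.194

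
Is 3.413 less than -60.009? No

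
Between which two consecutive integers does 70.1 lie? 70 and 71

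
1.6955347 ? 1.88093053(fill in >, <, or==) <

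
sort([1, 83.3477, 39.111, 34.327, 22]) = [1, 22, 34.327, 39.111, 83.3477]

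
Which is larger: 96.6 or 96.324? 96.6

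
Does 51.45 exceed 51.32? Yes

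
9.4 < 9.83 True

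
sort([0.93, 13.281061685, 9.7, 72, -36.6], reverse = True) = [72, 13.281061685, 9.7, 0.93, -36.6]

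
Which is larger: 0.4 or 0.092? 0.4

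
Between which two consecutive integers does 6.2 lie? 6 and 7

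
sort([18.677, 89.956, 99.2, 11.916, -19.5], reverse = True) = [99.2, 89.956, 18.677, 11.916, -19.5]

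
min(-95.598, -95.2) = -95.598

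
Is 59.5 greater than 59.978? No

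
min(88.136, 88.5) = 88.136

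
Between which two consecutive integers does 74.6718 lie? 74 and 75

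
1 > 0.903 True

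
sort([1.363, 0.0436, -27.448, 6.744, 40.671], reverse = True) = [40.671, 6.744, 1.363, 0.0436, -27.448]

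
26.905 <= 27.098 True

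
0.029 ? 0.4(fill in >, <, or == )<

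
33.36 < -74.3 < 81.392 False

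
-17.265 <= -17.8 False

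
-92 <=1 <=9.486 True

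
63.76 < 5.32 False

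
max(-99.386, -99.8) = -99.386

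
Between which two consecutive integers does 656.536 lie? 656 and 657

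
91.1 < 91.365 True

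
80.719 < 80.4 False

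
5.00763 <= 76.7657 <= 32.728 False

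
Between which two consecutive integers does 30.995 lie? 30 and 31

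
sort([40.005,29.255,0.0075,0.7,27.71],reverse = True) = [40.005,29.255,27.71,0.7,0.0075]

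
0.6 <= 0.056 False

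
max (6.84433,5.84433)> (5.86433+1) False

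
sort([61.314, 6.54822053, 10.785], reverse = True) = [61.314, 10.785, 6.54822053]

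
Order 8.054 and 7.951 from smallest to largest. 7.951, 8.054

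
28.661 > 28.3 True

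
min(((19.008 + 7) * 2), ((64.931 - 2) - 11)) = 51.931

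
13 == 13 True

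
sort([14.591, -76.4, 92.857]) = [-76.4, 14.591, 92.857]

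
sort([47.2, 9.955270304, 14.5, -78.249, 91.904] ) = [-78.249, 9.955270304, 14.5, 47.2, 91.904]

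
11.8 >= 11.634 True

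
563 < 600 True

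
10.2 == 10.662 False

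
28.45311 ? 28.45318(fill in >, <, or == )<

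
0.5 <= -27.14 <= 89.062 False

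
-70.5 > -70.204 False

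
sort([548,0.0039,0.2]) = [0.0039,0.2,548]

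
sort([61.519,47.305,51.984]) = [47.305,51.984,61.519]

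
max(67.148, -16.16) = 67.148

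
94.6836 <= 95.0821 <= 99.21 True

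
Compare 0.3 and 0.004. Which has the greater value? 0.3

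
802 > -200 True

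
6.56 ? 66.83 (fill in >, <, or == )<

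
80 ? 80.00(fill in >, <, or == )==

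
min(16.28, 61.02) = 16.28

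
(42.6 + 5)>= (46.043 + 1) True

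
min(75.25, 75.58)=75.25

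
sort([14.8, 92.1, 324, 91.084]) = [14.8, 91.084, 92.1, 324]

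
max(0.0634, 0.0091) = 0.0634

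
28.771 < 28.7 False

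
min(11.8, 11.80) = 11.8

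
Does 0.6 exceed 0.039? Yes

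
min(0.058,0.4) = 0.058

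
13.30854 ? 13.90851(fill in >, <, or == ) <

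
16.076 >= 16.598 False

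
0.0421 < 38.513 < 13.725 False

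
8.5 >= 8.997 False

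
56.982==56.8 False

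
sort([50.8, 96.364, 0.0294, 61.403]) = [0.0294, 50.8, 61.403, 96.364]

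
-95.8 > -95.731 False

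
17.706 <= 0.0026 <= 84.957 False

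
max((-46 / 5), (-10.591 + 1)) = -9.2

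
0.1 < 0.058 False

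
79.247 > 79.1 True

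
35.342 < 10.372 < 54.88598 False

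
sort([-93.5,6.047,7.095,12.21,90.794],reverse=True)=[90.794,12.21,7.095,6.047,-93.5]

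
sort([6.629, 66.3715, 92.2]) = [6.629, 66.3715, 92.2]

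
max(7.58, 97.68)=97.68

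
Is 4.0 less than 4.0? No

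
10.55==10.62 False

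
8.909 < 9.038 True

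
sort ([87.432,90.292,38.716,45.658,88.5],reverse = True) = [90.292,88.5,87.432,45.658,38.716]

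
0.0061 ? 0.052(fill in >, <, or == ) <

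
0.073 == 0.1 False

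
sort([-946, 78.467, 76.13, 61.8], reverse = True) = [78.467, 76.13, 61.8, -946]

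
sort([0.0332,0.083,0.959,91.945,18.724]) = [0.0332,0.083,0.959,18.724,91.945]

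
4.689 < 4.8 True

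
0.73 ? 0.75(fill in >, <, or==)<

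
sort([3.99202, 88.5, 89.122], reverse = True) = [89.122, 88.5, 3.99202]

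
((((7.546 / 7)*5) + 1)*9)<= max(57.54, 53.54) True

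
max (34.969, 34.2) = 34.969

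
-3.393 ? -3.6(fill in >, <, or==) >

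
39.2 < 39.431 True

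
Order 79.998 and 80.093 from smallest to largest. 79.998, 80.093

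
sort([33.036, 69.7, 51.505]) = [33.036, 51.505, 69.7]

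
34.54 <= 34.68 True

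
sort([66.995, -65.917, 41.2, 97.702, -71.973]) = [-71.973, -65.917, 41.2, 66.995, 97.702]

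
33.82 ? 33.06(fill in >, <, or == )>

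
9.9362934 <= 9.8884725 False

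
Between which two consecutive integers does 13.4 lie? 13 and 14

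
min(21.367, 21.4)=21.367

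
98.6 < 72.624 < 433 False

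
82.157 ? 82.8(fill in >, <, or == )<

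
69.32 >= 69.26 True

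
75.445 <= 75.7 True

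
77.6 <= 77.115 False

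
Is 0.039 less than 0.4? Yes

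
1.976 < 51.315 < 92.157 True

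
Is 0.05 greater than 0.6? No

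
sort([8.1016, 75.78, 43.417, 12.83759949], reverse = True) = [75.78, 43.417, 12.83759949, 8.1016]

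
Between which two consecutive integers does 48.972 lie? 48 and 49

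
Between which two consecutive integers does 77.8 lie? 77 and 78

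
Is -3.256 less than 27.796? Yes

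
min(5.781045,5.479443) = 5.479443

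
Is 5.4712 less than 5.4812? Yes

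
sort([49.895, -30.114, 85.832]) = [-30.114, 49.895, 85.832]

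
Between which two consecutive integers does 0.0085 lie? 0 and 1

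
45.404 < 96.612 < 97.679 True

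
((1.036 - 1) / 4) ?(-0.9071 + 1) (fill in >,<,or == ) <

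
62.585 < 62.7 True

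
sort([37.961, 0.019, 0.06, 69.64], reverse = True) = [69.64, 37.961, 0.06, 0.019]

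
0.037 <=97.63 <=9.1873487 False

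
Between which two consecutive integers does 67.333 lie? 67 and 68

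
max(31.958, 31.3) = 31.958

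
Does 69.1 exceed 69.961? No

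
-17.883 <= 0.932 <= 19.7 True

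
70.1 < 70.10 False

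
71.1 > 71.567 False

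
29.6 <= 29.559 False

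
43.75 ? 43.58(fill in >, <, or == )>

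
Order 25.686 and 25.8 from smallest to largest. 25.686, 25.8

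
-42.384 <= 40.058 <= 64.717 True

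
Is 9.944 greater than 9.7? Yes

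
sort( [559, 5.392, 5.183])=[5.183, 5.392, 559]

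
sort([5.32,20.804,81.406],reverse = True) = [81.406,20.804,5.32]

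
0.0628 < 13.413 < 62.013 True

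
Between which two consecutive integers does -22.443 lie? -23 and -22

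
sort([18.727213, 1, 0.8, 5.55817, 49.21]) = [0.8, 1, 5.55817, 18.727213, 49.21]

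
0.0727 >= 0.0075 True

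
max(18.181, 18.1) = 18.181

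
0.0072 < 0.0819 True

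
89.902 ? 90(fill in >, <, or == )<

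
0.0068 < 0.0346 True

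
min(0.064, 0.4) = 0.064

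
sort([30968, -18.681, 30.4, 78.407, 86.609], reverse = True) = [30968, 86.609, 78.407, 30.4, -18.681]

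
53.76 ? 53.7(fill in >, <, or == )>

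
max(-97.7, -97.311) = -97.311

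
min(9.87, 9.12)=9.12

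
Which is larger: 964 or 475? 964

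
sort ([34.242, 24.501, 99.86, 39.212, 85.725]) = [24.501, 34.242, 39.212, 85.725, 99.86]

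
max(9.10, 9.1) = 9.1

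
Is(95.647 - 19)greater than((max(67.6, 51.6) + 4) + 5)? Yes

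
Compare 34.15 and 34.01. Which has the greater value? 34.15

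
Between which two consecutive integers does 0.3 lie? 0 and 1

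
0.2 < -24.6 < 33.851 False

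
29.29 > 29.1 True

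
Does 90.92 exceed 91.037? No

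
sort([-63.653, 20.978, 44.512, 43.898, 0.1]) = [-63.653, 0.1, 20.978, 43.898, 44.512]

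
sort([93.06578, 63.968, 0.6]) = [0.6, 63.968, 93.06578]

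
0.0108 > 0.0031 True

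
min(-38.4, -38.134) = -38.4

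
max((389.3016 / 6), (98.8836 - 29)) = 69.8836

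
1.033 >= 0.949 True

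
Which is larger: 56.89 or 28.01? 56.89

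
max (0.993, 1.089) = 1.089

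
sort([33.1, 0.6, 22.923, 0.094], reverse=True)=[33.1, 22.923, 0.6, 0.094]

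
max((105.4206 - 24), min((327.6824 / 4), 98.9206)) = 81.9206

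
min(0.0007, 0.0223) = 0.0007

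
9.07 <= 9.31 True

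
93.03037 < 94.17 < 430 True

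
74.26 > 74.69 False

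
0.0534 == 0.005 False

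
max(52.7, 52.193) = 52.7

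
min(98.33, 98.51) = 98.33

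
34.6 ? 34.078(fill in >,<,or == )>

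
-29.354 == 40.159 False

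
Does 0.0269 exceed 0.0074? Yes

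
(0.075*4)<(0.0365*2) False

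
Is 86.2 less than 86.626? Yes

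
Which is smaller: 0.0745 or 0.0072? 0.0072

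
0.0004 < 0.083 True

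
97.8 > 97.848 False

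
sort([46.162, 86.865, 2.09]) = [2.09, 46.162, 86.865]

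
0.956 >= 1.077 False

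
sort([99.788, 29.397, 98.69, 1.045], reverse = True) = [99.788, 98.69, 29.397, 1.045]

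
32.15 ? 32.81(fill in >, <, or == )<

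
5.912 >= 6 False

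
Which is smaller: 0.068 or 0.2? 0.068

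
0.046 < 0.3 True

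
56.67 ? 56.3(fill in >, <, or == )>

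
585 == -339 False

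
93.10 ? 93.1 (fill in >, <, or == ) ==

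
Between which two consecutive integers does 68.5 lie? 68 and 69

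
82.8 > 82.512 True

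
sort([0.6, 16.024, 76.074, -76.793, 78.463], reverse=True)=[78.463, 76.074, 16.024, 0.6, -76.793]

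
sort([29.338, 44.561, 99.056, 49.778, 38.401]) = [29.338, 38.401, 44.561, 49.778, 99.056]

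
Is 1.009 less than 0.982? No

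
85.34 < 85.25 False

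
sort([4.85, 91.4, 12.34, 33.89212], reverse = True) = [91.4, 33.89212, 12.34, 4.85]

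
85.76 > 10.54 True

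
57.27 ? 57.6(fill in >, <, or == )<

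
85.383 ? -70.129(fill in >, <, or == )>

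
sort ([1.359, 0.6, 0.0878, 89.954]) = [0.0878, 0.6, 1.359, 89.954]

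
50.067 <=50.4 True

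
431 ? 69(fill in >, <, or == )>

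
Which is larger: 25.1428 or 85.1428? 85.1428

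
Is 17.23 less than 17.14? No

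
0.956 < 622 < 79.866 False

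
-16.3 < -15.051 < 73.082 True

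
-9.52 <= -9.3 True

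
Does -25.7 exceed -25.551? No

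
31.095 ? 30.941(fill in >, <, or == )>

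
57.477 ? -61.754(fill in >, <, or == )>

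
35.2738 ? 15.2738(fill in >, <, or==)>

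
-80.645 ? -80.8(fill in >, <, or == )>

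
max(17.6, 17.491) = 17.6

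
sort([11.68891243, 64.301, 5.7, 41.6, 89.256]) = [5.7, 11.68891243, 41.6, 64.301, 89.256]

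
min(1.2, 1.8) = 1.2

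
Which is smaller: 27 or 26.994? 26.994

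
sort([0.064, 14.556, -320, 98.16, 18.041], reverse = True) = [98.16, 18.041, 14.556, 0.064, -320]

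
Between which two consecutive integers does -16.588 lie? -17 and -16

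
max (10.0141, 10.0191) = 10.0191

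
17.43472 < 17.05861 False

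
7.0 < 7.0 False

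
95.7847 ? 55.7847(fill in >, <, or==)>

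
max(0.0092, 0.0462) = 0.0462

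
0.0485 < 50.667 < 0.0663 False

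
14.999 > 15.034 False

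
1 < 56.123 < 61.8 True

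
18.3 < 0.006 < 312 False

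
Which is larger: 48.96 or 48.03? 48.96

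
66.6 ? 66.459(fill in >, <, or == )>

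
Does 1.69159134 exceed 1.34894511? Yes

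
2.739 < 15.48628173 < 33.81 True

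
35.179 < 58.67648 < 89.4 True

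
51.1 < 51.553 True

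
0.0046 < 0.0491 True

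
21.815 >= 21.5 True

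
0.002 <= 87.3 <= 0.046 False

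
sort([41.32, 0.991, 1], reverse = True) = [41.32, 1, 0.991]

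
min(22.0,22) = 22.0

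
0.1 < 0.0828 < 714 False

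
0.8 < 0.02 False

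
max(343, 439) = 439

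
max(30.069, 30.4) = 30.4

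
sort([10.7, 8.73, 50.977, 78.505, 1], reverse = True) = [78.505, 50.977, 10.7, 8.73, 1]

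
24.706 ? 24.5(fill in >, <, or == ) >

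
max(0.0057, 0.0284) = 0.0284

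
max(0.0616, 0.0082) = 0.0616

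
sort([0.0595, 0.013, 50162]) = [0.013, 0.0595, 50162]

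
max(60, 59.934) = 60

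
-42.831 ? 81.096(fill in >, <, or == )<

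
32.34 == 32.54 False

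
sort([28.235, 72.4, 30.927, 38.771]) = [28.235, 30.927, 38.771, 72.4]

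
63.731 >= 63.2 True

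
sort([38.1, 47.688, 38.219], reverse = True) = [47.688, 38.219, 38.1]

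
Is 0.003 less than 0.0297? Yes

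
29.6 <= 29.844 True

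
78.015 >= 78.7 False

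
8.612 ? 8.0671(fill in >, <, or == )>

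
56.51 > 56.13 True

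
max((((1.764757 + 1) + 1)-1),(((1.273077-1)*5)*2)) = 2.764757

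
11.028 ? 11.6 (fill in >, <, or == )<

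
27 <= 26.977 False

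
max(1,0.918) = 1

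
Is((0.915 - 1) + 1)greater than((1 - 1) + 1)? No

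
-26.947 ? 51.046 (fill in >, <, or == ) <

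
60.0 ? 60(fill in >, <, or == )==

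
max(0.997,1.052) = 1.052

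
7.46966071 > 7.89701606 False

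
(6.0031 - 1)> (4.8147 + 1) False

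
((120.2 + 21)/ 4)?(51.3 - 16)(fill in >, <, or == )==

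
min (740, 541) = 541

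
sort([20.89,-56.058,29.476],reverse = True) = [29.476,20.89,-56.058]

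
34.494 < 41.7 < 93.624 True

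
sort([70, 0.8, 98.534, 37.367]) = [0.8, 37.367, 70, 98.534]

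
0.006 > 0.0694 False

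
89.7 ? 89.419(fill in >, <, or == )>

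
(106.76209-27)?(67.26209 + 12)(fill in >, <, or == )>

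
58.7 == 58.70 True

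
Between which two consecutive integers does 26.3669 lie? 26 and 27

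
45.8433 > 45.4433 True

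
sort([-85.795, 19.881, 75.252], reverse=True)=[75.252, 19.881, -85.795]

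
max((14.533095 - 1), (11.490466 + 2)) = 13.533095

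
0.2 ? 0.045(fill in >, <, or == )>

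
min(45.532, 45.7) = 45.532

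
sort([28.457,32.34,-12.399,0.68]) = [-12.399,0.68,28.457,32.34]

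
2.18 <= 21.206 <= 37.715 True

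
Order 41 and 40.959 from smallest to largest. 40.959, 41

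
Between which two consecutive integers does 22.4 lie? 22 and 23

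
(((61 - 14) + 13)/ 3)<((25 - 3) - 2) False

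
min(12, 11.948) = 11.948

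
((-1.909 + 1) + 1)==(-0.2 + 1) False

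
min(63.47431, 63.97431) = 63.47431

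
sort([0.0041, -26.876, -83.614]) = [-83.614, -26.876, 0.0041]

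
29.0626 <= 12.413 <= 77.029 False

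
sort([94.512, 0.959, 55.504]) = [0.959, 55.504, 94.512]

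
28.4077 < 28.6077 True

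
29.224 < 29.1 False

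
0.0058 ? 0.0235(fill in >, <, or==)<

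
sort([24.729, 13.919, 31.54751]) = [13.919, 24.729, 31.54751]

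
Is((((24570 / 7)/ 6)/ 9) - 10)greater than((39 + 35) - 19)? No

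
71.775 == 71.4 False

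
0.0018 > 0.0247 False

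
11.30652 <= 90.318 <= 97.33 True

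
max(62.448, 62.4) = 62.448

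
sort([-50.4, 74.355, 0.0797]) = [-50.4, 0.0797, 74.355]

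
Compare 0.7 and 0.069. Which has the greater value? 0.7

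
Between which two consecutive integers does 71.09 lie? 71 and 72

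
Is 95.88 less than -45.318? No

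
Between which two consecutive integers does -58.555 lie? -59 and -58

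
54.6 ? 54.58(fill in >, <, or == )>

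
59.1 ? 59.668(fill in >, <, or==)<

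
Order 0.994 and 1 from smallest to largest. 0.994, 1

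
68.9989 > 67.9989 True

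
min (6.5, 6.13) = 6.13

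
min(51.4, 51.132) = 51.132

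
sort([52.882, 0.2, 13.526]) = [0.2, 13.526, 52.882]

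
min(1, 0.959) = 0.959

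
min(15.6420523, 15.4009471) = 15.4009471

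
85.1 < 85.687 True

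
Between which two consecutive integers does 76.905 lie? 76 and 77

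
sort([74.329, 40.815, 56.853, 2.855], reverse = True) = [74.329, 56.853, 40.815, 2.855]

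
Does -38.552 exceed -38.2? No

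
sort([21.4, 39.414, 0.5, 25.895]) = [0.5, 21.4, 25.895, 39.414]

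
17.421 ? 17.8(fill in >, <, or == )<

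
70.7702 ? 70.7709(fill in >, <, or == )<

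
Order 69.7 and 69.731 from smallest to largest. 69.7,69.731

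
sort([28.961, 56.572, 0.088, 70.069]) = [0.088, 28.961, 56.572, 70.069]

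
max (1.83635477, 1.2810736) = 1.83635477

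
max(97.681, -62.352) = 97.681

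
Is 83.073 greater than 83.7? No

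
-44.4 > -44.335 False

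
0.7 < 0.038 False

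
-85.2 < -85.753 False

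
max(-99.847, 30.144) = 30.144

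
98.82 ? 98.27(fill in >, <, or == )>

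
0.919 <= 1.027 True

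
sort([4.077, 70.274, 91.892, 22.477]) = [4.077, 22.477, 70.274, 91.892]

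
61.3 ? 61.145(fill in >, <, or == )>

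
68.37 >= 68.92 False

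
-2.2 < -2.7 False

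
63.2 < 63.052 False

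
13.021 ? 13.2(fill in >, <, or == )<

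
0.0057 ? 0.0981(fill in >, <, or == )<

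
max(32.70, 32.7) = 32.7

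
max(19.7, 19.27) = 19.7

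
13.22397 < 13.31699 True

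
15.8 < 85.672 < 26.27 False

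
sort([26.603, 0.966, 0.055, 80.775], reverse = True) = [80.775, 26.603, 0.966, 0.055]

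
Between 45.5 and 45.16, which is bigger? 45.5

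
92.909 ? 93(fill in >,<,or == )<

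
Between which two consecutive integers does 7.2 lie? 7 and 8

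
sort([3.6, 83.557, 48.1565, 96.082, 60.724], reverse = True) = [96.082, 83.557, 60.724, 48.1565, 3.6]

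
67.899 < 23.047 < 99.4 False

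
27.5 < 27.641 True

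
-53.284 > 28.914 False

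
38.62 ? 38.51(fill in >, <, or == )>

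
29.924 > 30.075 False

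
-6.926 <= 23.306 True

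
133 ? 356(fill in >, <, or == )<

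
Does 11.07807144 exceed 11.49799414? No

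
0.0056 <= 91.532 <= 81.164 False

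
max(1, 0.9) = 1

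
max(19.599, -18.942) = 19.599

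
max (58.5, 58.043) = 58.5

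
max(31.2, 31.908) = 31.908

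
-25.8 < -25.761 True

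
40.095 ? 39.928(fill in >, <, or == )>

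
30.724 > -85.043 True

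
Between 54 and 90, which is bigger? 90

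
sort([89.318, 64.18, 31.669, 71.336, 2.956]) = [2.956, 31.669, 64.18, 71.336, 89.318]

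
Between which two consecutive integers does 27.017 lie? 27 and 28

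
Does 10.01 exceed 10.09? No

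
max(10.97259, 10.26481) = 10.97259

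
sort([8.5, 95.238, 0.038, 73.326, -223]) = [-223, 0.038, 8.5, 73.326, 95.238]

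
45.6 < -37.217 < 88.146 False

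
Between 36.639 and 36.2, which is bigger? 36.639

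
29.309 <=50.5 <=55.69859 True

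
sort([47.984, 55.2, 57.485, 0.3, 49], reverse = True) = [57.485, 55.2, 49, 47.984, 0.3]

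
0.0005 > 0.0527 False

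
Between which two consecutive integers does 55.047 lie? 55 and 56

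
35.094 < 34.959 False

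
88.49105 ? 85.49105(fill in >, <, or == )>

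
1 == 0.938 False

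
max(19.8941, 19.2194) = 19.8941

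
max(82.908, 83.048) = 83.048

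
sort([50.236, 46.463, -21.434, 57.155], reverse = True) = [57.155, 50.236, 46.463, -21.434]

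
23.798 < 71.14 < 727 True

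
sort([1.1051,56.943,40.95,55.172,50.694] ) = [1.1051,40.95,50.694,55.172,56.943]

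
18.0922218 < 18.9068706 True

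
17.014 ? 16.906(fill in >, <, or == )>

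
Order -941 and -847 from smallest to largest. -941, -847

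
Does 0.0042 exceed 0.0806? No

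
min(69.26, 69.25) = 69.25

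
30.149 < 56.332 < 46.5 False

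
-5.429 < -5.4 True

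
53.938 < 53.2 False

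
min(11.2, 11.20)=11.2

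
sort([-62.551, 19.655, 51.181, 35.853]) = [-62.551, 19.655, 35.853, 51.181]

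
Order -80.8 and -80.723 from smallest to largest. -80.8, -80.723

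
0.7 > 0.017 True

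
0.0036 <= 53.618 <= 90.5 True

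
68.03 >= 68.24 False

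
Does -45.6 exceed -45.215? No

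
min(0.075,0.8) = 0.075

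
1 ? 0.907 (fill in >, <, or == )>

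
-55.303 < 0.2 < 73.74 True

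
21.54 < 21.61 True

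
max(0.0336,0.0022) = 0.0336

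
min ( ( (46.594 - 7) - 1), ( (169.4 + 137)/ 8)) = 38.3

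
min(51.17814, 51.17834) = 51.17814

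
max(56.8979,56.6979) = 56.8979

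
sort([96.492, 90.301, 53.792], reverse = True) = [96.492, 90.301, 53.792]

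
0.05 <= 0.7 True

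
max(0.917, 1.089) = 1.089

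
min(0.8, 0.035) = 0.035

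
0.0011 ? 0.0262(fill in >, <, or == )<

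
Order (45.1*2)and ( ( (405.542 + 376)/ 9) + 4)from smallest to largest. (45.1*2), ( ( (405.542 + 376)/ 9) + 4)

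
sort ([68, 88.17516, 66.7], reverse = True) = [88.17516, 68, 66.7]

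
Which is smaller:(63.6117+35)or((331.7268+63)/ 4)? (63.6117+35)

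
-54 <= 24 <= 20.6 False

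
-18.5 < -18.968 False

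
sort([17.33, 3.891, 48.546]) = [3.891, 17.33, 48.546]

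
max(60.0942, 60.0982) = 60.0982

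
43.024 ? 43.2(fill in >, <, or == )<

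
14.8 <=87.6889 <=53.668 False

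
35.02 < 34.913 False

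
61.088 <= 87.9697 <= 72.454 False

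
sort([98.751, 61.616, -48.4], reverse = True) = [98.751, 61.616, -48.4]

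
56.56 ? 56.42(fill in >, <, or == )>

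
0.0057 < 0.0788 True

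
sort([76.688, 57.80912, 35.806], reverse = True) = [76.688, 57.80912, 35.806]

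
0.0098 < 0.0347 True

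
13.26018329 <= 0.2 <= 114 False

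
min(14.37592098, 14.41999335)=14.37592098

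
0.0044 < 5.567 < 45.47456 True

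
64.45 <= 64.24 False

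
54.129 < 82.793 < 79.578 False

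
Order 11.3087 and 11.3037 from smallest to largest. 11.3037, 11.3087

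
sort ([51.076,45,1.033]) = [1.033,45,51.076]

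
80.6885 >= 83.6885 False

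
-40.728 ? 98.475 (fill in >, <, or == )<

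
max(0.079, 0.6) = 0.6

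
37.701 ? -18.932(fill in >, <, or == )>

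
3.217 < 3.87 True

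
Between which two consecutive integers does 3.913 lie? 3 and 4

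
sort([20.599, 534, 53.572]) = [20.599, 53.572, 534]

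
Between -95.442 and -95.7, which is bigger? -95.442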